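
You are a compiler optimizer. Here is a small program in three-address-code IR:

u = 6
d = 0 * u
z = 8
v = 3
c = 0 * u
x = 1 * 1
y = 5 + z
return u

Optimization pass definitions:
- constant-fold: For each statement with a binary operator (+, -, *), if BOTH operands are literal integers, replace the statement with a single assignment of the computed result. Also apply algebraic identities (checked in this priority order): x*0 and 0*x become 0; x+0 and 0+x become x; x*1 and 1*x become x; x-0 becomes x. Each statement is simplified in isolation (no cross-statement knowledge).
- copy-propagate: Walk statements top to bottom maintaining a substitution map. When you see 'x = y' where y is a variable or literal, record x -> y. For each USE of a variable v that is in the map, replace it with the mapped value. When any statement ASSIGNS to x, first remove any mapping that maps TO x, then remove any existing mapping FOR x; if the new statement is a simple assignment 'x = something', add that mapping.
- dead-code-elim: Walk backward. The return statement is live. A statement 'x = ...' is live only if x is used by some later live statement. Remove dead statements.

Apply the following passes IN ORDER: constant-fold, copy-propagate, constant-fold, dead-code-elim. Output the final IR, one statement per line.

Answer: return 6

Derivation:
Initial IR:
  u = 6
  d = 0 * u
  z = 8
  v = 3
  c = 0 * u
  x = 1 * 1
  y = 5 + z
  return u
After constant-fold (8 stmts):
  u = 6
  d = 0
  z = 8
  v = 3
  c = 0
  x = 1
  y = 5 + z
  return u
After copy-propagate (8 stmts):
  u = 6
  d = 0
  z = 8
  v = 3
  c = 0
  x = 1
  y = 5 + 8
  return 6
After constant-fold (8 stmts):
  u = 6
  d = 0
  z = 8
  v = 3
  c = 0
  x = 1
  y = 13
  return 6
After dead-code-elim (1 stmts):
  return 6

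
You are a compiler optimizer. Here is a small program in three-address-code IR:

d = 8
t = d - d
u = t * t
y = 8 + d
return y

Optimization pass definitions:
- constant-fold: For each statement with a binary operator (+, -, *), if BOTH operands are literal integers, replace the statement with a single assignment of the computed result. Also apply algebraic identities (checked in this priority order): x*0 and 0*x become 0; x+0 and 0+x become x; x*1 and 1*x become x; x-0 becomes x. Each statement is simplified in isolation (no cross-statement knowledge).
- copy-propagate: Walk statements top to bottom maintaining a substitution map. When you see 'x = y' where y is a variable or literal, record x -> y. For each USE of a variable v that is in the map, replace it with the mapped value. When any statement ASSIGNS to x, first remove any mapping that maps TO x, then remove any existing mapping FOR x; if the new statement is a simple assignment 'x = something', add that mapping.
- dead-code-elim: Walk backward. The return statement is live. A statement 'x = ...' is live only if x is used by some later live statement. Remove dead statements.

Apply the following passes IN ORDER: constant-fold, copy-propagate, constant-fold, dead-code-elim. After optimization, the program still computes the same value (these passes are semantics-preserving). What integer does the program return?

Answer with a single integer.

Answer: 16

Derivation:
Initial IR:
  d = 8
  t = d - d
  u = t * t
  y = 8 + d
  return y
After constant-fold (5 stmts):
  d = 8
  t = d - d
  u = t * t
  y = 8 + d
  return y
After copy-propagate (5 stmts):
  d = 8
  t = 8 - 8
  u = t * t
  y = 8 + 8
  return y
After constant-fold (5 stmts):
  d = 8
  t = 0
  u = t * t
  y = 16
  return y
After dead-code-elim (2 stmts):
  y = 16
  return y
Evaluate:
  d = 8  =>  d = 8
  t = d - d  =>  t = 0
  u = t * t  =>  u = 0
  y = 8 + d  =>  y = 16
  return y = 16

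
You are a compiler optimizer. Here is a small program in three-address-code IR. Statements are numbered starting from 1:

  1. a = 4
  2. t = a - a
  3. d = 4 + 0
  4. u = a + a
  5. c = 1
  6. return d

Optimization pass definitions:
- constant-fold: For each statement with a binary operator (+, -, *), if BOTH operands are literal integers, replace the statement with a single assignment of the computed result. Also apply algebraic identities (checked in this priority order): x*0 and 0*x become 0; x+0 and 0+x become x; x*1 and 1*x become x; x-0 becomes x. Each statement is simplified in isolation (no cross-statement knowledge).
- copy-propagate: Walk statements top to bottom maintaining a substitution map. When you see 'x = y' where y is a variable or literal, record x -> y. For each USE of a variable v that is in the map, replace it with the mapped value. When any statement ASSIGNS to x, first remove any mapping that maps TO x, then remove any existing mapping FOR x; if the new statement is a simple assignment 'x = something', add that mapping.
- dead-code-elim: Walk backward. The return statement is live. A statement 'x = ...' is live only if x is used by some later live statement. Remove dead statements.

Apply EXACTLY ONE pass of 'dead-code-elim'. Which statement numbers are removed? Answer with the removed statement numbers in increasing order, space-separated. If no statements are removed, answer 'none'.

Answer: 1 2 4 5

Derivation:
Backward liveness scan:
Stmt 1 'a = 4': DEAD (a not in live set [])
Stmt 2 't = a - a': DEAD (t not in live set [])
Stmt 3 'd = 4 + 0': KEEP (d is live); live-in = []
Stmt 4 'u = a + a': DEAD (u not in live set ['d'])
Stmt 5 'c = 1': DEAD (c not in live set ['d'])
Stmt 6 'return d': KEEP (return); live-in = ['d']
Removed statement numbers: [1, 2, 4, 5]
Surviving IR:
  d = 4 + 0
  return d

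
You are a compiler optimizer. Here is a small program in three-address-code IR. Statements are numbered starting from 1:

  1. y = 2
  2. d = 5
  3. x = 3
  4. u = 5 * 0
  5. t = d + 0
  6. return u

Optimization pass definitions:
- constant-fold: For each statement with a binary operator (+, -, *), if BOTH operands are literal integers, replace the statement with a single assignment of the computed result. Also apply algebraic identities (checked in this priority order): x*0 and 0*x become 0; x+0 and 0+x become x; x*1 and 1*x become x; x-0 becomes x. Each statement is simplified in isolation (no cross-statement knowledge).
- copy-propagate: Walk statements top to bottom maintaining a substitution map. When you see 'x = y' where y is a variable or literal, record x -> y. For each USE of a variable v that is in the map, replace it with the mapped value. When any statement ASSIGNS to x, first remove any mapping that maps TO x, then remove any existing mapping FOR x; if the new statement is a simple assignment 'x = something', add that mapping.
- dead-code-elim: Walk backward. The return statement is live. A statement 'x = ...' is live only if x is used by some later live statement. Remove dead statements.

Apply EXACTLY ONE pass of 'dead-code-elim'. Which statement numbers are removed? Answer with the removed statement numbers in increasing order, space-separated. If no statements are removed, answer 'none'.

Backward liveness scan:
Stmt 1 'y = 2': DEAD (y not in live set [])
Stmt 2 'd = 5': DEAD (d not in live set [])
Stmt 3 'x = 3': DEAD (x not in live set [])
Stmt 4 'u = 5 * 0': KEEP (u is live); live-in = []
Stmt 5 't = d + 0': DEAD (t not in live set ['u'])
Stmt 6 'return u': KEEP (return); live-in = ['u']
Removed statement numbers: [1, 2, 3, 5]
Surviving IR:
  u = 5 * 0
  return u

Answer: 1 2 3 5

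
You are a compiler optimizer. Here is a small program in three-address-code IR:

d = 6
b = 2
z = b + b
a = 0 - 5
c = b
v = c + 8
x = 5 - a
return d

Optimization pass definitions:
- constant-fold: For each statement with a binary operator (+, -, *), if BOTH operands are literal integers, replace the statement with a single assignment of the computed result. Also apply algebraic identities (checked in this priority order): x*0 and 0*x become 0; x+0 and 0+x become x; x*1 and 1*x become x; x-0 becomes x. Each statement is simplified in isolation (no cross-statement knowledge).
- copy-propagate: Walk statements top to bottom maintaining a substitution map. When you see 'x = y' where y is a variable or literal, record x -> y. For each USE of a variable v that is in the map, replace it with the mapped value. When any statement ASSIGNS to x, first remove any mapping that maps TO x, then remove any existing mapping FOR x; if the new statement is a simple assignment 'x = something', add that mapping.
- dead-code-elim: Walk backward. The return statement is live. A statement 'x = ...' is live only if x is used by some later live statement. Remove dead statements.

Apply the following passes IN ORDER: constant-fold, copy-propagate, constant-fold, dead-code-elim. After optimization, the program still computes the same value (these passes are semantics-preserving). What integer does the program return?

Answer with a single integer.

Answer: 6

Derivation:
Initial IR:
  d = 6
  b = 2
  z = b + b
  a = 0 - 5
  c = b
  v = c + 8
  x = 5 - a
  return d
After constant-fold (8 stmts):
  d = 6
  b = 2
  z = b + b
  a = -5
  c = b
  v = c + 8
  x = 5 - a
  return d
After copy-propagate (8 stmts):
  d = 6
  b = 2
  z = 2 + 2
  a = -5
  c = 2
  v = 2 + 8
  x = 5 - -5
  return 6
After constant-fold (8 stmts):
  d = 6
  b = 2
  z = 4
  a = -5
  c = 2
  v = 10
  x = 10
  return 6
After dead-code-elim (1 stmts):
  return 6
Evaluate:
  d = 6  =>  d = 6
  b = 2  =>  b = 2
  z = b + b  =>  z = 4
  a = 0 - 5  =>  a = -5
  c = b  =>  c = 2
  v = c + 8  =>  v = 10
  x = 5 - a  =>  x = 10
  return d = 6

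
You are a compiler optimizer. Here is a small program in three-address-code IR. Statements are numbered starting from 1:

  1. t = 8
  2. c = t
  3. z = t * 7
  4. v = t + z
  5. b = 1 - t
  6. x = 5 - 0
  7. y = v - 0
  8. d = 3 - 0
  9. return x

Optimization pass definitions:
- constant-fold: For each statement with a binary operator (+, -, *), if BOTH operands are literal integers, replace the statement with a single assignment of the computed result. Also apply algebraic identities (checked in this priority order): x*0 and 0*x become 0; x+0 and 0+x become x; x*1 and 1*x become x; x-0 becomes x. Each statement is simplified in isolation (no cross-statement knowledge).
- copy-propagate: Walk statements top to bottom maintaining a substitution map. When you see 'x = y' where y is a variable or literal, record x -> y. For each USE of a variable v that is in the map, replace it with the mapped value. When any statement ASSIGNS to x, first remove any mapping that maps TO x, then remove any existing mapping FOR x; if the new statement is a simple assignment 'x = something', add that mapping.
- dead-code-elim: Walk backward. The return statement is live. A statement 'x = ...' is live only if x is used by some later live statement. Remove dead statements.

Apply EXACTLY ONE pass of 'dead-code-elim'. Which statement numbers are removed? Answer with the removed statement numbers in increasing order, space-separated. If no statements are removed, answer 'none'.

Backward liveness scan:
Stmt 1 't = 8': DEAD (t not in live set [])
Stmt 2 'c = t': DEAD (c not in live set [])
Stmt 3 'z = t * 7': DEAD (z not in live set [])
Stmt 4 'v = t + z': DEAD (v not in live set [])
Stmt 5 'b = 1 - t': DEAD (b not in live set [])
Stmt 6 'x = 5 - 0': KEEP (x is live); live-in = []
Stmt 7 'y = v - 0': DEAD (y not in live set ['x'])
Stmt 8 'd = 3 - 0': DEAD (d not in live set ['x'])
Stmt 9 'return x': KEEP (return); live-in = ['x']
Removed statement numbers: [1, 2, 3, 4, 5, 7, 8]
Surviving IR:
  x = 5 - 0
  return x

Answer: 1 2 3 4 5 7 8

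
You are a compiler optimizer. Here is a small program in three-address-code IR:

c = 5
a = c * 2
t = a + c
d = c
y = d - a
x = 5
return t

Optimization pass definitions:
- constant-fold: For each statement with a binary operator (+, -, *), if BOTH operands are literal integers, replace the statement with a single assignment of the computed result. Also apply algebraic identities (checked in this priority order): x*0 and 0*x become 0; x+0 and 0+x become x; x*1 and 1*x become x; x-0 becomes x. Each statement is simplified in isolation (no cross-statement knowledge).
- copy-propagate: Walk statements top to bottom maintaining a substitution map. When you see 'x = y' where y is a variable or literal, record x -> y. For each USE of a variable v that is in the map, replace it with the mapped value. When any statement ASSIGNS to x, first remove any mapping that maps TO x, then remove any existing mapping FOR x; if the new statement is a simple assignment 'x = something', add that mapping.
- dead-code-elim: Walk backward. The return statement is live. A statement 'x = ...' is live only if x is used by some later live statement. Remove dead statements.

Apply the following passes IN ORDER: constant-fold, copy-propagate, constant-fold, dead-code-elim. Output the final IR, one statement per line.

Initial IR:
  c = 5
  a = c * 2
  t = a + c
  d = c
  y = d - a
  x = 5
  return t
After constant-fold (7 stmts):
  c = 5
  a = c * 2
  t = a + c
  d = c
  y = d - a
  x = 5
  return t
After copy-propagate (7 stmts):
  c = 5
  a = 5 * 2
  t = a + 5
  d = 5
  y = 5 - a
  x = 5
  return t
After constant-fold (7 stmts):
  c = 5
  a = 10
  t = a + 5
  d = 5
  y = 5 - a
  x = 5
  return t
After dead-code-elim (3 stmts):
  a = 10
  t = a + 5
  return t

Answer: a = 10
t = a + 5
return t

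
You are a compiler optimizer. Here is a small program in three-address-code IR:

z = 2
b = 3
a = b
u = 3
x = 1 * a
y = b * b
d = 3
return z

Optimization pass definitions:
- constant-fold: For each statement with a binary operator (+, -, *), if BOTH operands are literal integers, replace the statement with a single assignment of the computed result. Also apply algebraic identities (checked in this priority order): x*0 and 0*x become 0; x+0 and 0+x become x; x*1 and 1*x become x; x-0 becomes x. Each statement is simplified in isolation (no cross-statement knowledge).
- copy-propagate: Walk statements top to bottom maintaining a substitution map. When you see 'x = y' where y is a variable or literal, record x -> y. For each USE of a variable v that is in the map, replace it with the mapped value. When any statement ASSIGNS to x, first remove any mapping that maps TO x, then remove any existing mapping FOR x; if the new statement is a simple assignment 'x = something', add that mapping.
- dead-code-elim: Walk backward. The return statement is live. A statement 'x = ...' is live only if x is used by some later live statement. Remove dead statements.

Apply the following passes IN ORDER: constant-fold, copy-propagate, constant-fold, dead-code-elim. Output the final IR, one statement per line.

Initial IR:
  z = 2
  b = 3
  a = b
  u = 3
  x = 1 * a
  y = b * b
  d = 3
  return z
After constant-fold (8 stmts):
  z = 2
  b = 3
  a = b
  u = 3
  x = a
  y = b * b
  d = 3
  return z
After copy-propagate (8 stmts):
  z = 2
  b = 3
  a = 3
  u = 3
  x = 3
  y = 3 * 3
  d = 3
  return 2
After constant-fold (8 stmts):
  z = 2
  b = 3
  a = 3
  u = 3
  x = 3
  y = 9
  d = 3
  return 2
After dead-code-elim (1 stmts):
  return 2

Answer: return 2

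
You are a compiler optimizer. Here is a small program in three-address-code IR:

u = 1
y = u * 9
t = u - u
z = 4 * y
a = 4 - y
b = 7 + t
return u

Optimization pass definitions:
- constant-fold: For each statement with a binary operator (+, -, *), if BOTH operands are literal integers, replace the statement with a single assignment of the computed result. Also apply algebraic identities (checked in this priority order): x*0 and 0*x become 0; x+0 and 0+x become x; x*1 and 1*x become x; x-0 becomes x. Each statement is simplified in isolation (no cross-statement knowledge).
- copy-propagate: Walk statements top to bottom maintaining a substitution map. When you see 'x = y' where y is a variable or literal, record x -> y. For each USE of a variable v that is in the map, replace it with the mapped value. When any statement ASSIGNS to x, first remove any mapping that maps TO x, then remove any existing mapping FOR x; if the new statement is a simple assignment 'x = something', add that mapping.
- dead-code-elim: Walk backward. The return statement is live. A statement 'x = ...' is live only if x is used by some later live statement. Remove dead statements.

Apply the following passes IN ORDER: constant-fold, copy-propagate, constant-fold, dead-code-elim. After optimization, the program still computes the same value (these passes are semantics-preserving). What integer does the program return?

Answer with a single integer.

Answer: 1

Derivation:
Initial IR:
  u = 1
  y = u * 9
  t = u - u
  z = 4 * y
  a = 4 - y
  b = 7 + t
  return u
After constant-fold (7 stmts):
  u = 1
  y = u * 9
  t = u - u
  z = 4 * y
  a = 4 - y
  b = 7 + t
  return u
After copy-propagate (7 stmts):
  u = 1
  y = 1 * 9
  t = 1 - 1
  z = 4 * y
  a = 4 - y
  b = 7 + t
  return 1
After constant-fold (7 stmts):
  u = 1
  y = 9
  t = 0
  z = 4 * y
  a = 4 - y
  b = 7 + t
  return 1
After dead-code-elim (1 stmts):
  return 1
Evaluate:
  u = 1  =>  u = 1
  y = u * 9  =>  y = 9
  t = u - u  =>  t = 0
  z = 4 * y  =>  z = 36
  a = 4 - y  =>  a = -5
  b = 7 + t  =>  b = 7
  return u = 1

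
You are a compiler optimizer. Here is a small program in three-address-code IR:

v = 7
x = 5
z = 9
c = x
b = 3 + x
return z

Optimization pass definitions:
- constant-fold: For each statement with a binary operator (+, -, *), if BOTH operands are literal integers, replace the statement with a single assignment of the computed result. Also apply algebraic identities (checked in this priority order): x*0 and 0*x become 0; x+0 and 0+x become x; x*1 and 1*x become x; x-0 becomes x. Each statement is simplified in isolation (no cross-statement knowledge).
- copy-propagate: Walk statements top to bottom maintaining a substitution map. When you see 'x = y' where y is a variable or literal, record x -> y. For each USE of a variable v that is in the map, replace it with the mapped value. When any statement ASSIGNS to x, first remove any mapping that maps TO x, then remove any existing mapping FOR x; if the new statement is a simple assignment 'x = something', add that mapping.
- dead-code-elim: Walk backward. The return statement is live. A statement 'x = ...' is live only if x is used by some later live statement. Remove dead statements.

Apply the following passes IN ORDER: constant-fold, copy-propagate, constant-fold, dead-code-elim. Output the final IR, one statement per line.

Answer: return 9

Derivation:
Initial IR:
  v = 7
  x = 5
  z = 9
  c = x
  b = 3 + x
  return z
After constant-fold (6 stmts):
  v = 7
  x = 5
  z = 9
  c = x
  b = 3 + x
  return z
After copy-propagate (6 stmts):
  v = 7
  x = 5
  z = 9
  c = 5
  b = 3 + 5
  return 9
After constant-fold (6 stmts):
  v = 7
  x = 5
  z = 9
  c = 5
  b = 8
  return 9
After dead-code-elim (1 stmts):
  return 9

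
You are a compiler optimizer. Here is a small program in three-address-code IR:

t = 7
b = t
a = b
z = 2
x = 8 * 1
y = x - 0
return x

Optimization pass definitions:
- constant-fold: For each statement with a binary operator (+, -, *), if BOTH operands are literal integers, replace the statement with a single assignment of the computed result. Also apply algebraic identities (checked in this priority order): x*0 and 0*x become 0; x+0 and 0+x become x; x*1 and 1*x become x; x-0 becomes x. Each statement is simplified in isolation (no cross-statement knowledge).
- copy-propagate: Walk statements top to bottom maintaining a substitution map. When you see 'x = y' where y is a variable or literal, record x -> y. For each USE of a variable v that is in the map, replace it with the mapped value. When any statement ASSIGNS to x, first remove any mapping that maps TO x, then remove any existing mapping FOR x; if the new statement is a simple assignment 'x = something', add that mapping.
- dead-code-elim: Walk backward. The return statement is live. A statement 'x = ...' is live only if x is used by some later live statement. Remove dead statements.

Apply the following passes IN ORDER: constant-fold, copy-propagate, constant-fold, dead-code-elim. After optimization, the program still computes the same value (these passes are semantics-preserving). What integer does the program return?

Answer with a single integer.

Answer: 8

Derivation:
Initial IR:
  t = 7
  b = t
  a = b
  z = 2
  x = 8 * 1
  y = x - 0
  return x
After constant-fold (7 stmts):
  t = 7
  b = t
  a = b
  z = 2
  x = 8
  y = x
  return x
After copy-propagate (7 stmts):
  t = 7
  b = 7
  a = 7
  z = 2
  x = 8
  y = 8
  return 8
After constant-fold (7 stmts):
  t = 7
  b = 7
  a = 7
  z = 2
  x = 8
  y = 8
  return 8
After dead-code-elim (1 stmts):
  return 8
Evaluate:
  t = 7  =>  t = 7
  b = t  =>  b = 7
  a = b  =>  a = 7
  z = 2  =>  z = 2
  x = 8 * 1  =>  x = 8
  y = x - 0  =>  y = 8
  return x = 8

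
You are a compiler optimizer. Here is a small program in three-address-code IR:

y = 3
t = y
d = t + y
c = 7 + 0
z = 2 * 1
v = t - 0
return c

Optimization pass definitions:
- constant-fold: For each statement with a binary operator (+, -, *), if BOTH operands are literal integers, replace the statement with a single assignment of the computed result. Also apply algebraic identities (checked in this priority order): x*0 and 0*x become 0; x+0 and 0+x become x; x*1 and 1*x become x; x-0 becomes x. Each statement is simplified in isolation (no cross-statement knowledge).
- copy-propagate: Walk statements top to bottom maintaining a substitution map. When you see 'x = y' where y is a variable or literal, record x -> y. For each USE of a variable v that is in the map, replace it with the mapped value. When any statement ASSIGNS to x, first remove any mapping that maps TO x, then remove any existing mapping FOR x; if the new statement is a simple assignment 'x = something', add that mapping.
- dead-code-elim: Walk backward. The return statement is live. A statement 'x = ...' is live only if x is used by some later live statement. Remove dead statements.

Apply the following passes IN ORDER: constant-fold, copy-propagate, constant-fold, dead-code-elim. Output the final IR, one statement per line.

Answer: return 7

Derivation:
Initial IR:
  y = 3
  t = y
  d = t + y
  c = 7 + 0
  z = 2 * 1
  v = t - 0
  return c
After constant-fold (7 stmts):
  y = 3
  t = y
  d = t + y
  c = 7
  z = 2
  v = t
  return c
After copy-propagate (7 stmts):
  y = 3
  t = 3
  d = 3 + 3
  c = 7
  z = 2
  v = 3
  return 7
After constant-fold (7 stmts):
  y = 3
  t = 3
  d = 6
  c = 7
  z = 2
  v = 3
  return 7
After dead-code-elim (1 stmts):
  return 7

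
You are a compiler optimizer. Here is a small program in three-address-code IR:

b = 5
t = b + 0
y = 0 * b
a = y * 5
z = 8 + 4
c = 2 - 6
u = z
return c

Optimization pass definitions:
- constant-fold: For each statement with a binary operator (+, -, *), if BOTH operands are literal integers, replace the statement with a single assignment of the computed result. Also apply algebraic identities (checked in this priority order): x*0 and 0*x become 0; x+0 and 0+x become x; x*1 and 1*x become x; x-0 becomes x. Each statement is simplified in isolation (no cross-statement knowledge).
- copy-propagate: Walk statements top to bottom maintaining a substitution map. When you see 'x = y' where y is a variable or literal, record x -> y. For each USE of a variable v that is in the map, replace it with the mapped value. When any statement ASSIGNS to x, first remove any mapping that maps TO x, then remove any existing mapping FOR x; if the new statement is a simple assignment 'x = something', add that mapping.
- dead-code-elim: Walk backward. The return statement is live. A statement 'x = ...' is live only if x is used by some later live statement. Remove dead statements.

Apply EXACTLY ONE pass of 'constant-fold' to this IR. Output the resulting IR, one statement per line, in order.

Answer: b = 5
t = b
y = 0
a = y * 5
z = 12
c = -4
u = z
return c

Derivation:
Applying constant-fold statement-by-statement:
  [1] b = 5  (unchanged)
  [2] t = b + 0  -> t = b
  [3] y = 0 * b  -> y = 0
  [4] a = y * 5  (unchanged)
  [5] z = 8 + 4  -> z = 12
  [6] c = 2 - 6  -> c = -4
  [7] u = z  (unchanged)
  [8] return c  (unchanged)
Result (8 stmts):
  b = 5
  t = b
  y = 0
  a = y * 5
  z = 12
  c = -4
  u = z
  return c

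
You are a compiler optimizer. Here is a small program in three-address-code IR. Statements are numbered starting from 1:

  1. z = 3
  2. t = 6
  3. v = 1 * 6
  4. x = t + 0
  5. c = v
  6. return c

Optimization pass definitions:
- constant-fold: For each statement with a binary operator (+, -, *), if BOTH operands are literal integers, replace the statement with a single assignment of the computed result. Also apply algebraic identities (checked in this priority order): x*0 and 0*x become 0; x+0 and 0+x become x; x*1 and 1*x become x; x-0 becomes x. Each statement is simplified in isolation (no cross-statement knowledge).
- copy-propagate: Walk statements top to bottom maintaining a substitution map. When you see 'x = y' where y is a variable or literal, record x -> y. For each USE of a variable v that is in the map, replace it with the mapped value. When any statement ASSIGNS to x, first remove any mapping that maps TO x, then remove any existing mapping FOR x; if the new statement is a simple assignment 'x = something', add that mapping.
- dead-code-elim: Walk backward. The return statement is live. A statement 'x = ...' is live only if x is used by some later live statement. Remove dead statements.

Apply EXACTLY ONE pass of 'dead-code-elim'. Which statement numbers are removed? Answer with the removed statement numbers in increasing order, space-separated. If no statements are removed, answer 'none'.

Answer: 1 2 4

Derivation:
Backward liveness scan:
Stmt 1 'z = 3': DEAD (z not in live set [])
Stmt 2 't = 6': DEAD (t not in live set [])
Stmt 3 'v = 1 * 6': KEEP (v is live); live-in = []
Stmt 4 'x = t + 0': DEAD (x not in live set ['v'])
Stmt 5 'c = v': KEEP (c is live); live-in = ['v']
Stmt 6 'return c': KEEP (return); live-in = ['c']
Removed statement numbers: [1, 2, 4]
Surviving IR:
  v = 1 * 6
  c = v
  return c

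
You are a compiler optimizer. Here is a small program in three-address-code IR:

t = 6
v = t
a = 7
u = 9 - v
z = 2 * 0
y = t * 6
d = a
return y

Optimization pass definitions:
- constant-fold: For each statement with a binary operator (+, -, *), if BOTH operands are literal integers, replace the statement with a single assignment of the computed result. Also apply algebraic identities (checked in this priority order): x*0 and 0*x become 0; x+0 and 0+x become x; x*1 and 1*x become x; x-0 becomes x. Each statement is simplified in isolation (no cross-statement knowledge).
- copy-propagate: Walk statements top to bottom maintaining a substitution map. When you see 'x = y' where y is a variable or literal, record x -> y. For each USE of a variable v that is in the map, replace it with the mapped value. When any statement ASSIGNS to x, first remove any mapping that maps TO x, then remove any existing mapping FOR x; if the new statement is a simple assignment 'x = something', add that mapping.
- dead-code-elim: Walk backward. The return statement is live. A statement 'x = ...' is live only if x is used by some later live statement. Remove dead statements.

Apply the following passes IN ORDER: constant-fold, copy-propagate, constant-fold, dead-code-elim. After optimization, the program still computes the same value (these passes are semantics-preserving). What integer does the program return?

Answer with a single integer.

Initial IR:
  t = 6
  v = t
  a = 7
  u = 9 - v
  z = 2 * 0
  y = t * 6
  d = a
  return y
After constant-fold (8 stmts):
  t = 6
  v = t
  a = 7
  u = 9 - v
  z = 0
  y = t * 6
  d = a
  return y
After copy-propagate (8 stmts):
  t = 6
  v = 6
  a = 7
  u = 9 - 6
  z = 0
  y = 6 * 6
  d = 7
  return y
After constant-fold (8 stmts):
  t = 6
  v = 6
  a = 7
  u = 3
  z = 0
  y = 36
  d = 7
  return y
After dead-code-elim (2 stmts):
  y = 36
  return y
Evaluate:
  t = 6  =>  t = 6
  v = t  =>  v = 6
  a = 7  =>  a = 7
  u = 9 - v  =>  u = 3
  z = 2 * 0  =>  z = 0
  y = t * 6  =>  y = 36
  d = a  =>  d = 7
  return y = 36

Answer: 36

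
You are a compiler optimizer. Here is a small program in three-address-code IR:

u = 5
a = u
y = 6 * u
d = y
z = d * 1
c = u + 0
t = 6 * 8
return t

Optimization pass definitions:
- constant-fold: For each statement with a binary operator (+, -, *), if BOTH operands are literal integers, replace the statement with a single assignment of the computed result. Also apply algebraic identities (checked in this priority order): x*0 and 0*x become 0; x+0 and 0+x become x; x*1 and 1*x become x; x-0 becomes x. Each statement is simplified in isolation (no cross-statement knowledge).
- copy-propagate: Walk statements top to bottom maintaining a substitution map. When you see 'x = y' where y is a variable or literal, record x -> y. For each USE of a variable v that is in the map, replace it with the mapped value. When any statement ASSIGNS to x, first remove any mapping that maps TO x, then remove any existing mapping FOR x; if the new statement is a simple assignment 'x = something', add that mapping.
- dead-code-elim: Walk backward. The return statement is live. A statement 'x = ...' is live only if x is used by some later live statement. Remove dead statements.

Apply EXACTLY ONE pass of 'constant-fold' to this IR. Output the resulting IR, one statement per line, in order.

Applying constant-fold statement-by-statement:
  [1] u = 5  (unchanged)
  [2] a = u  (unchanged)
  [3] y = 6 * u  (unchanged)
  [4] d = y  (unchanged)
  [5] z = d * 1  -> z = d
  [6] c = u + 0  -> c = u
  [7] t = 6 * 8  -> t = 48
  [8] return t  (unchanged)
Result (8 stmts):
  u = 5
  a = u
  y = 6 * u
  d = y
  z = d
  c = u
  t = 48
  return t

Answer: u = 5
a = u
y = 6 * u
d = y
z = d
c = u
t = 48
return t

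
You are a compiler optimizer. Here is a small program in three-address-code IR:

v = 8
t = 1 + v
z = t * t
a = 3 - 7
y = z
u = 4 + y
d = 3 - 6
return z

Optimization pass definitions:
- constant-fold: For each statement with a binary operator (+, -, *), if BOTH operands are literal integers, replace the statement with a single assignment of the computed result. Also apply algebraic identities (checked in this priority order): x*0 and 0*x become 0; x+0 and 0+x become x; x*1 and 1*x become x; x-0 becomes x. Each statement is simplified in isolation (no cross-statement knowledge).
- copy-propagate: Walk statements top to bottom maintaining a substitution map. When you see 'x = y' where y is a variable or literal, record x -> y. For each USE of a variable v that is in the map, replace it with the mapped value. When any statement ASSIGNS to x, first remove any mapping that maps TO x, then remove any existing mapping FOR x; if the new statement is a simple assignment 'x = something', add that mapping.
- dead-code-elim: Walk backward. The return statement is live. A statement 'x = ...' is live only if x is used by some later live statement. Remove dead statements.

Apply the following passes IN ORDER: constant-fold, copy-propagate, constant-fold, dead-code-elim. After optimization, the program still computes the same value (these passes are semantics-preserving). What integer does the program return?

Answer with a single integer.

Answer: 81

Derivation:
Initial IR:
  v = 8
  t = 1 + v
  z = t * t
  a = 3 - 7
  y = z
  u = 4 + y
  d = 3 - 6
  return z
After constant-fold (8 stmts):
  v = 8
  t = 1 + v
  z = t * t
  a = -4
  y = z
  u = 4 + y
  d = -3
  return z
After copy-propagate (8 stmts):
  v = 8
  t = 1 + 8
  z = t * t
  a = -4
  y = z
  u = 4 + z
  d = -3
  return z
After constant-fold (8 stmts):
  v = 8
  t = 9
  z = t * t
  a = -4
  y = z
  u = 4 + z
  d = -3
  return z
After dead-code-elim (3 stmts):
  t = 9
  z = t * t
  return z
Evaluate:
  v = 8  =>  v = 8
  t = 1 + v  =>  t = 9
  z = t * t  =>  z = 81
  a = 3 - 7  =>  a = -4
  y = z  =>  y = 81
  u = 4 + y  =>  u = 85
  d = 3 - 6  =>  d = -3
  return z = 81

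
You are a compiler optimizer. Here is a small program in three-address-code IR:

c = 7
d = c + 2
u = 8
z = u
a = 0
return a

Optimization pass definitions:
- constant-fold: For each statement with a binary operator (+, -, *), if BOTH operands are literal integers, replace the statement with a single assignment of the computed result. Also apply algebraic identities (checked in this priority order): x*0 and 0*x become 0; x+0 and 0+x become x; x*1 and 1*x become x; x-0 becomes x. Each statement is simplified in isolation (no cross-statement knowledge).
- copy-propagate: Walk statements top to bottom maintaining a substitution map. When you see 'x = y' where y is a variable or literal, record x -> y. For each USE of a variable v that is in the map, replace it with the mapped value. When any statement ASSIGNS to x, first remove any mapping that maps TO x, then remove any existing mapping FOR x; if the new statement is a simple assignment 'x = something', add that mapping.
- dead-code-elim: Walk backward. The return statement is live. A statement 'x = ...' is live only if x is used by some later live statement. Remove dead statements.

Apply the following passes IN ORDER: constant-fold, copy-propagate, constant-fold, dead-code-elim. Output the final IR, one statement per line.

Answer: return 0

Derivation:
Initial IR:
  c = 7
  d = c + 2
  u = 8
  z = u
  a = 0
  return a
After constant-fold (6 stmts):
  c = 7
  d = c + 2
  u = 8
  z = u
  a = 0
  return a
After copy-propagate (6 stmts):
  c = 7
  d = 7 + 2
  u = 8
  z = 8
  a = 0
  return 0
After constant-fold (6 stmts):
  c = 7
  d = 9
  u = 8
  z = 8
  a = 0
  return 0
After dead-code-elim (1 stmts):
  return 0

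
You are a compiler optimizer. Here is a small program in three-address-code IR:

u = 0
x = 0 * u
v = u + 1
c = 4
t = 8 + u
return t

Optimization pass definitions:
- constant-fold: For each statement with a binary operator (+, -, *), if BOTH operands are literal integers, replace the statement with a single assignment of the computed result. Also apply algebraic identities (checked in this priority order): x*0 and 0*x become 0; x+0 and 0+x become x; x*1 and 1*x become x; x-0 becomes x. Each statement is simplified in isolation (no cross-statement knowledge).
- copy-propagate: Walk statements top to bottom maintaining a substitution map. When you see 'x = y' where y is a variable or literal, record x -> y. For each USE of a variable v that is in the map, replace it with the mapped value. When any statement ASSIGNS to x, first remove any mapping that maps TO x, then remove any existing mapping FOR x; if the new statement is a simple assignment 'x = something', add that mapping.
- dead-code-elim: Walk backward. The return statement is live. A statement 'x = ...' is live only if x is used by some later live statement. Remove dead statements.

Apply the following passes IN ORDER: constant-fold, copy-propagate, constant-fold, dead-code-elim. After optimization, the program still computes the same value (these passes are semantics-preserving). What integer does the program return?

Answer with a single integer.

Answer: 8

Derivation:
Initial IR:
  u = 0
  x = 0 * u
  v = u + 1
  c = 4
  t = 8 + u
  return t
After constant-fold (6 stmts):
  u = 0
  x = 0
  v = u + 1
  c = 4
  t = 8 + u
  return t
After copy-propagate (6 stmts):
  u = 0
  x = 0
  v = 0 + 1
  c = 4
  t = 8 + 0
  return t
After constant-fold (6 stmts):
  u = 0
  x = 0
  v = 1
  c = 4
  t = 8
  return t
After dead-code-elim (2 stmts):
  t = 8
  return t
Evaluate:
  u = 0  =>  u = 0
  x = 0 * u  =>  x = 0
  v = u + 1  =>  v = 1
  c = 4  =>  c = 4
  t = 8 + u  =>  t = 8
  return t = 8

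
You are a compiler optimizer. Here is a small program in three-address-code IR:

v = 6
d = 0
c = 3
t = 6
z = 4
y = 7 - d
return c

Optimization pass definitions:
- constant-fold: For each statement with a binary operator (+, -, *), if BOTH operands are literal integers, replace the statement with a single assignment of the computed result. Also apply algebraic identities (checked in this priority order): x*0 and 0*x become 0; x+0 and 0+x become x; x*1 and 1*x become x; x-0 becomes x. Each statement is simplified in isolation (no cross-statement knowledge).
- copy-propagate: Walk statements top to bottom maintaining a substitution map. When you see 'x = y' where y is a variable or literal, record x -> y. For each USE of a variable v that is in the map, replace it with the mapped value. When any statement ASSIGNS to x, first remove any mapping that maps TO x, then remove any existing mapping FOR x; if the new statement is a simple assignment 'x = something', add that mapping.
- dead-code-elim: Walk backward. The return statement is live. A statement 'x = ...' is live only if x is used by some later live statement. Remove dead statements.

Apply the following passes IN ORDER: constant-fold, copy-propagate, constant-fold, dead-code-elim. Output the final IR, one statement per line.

Initial IR:
  v = 6
  d = 0
  c = 3
  t = 6
  z = 4
  y = 7 - d
  return c
After constant-fold (7 stmts):
  v = 6
  d = 0
  c = 3
  t = 6
  z = 4
  y = 7 - d
  return c
After copy-propagate (7 stmts):
  v = 6
  d = 0
  c = 3
  t = 6
  z = 4
  y = 7 - 0
  return 3
After constant-fold (7 stmts):
  v = 6
  d = 0
  c = 3
  t = 6
  z = 4
  y = 7
  return 3
After dead-code-elim (1 stmts):
  return 3

Answer: return 3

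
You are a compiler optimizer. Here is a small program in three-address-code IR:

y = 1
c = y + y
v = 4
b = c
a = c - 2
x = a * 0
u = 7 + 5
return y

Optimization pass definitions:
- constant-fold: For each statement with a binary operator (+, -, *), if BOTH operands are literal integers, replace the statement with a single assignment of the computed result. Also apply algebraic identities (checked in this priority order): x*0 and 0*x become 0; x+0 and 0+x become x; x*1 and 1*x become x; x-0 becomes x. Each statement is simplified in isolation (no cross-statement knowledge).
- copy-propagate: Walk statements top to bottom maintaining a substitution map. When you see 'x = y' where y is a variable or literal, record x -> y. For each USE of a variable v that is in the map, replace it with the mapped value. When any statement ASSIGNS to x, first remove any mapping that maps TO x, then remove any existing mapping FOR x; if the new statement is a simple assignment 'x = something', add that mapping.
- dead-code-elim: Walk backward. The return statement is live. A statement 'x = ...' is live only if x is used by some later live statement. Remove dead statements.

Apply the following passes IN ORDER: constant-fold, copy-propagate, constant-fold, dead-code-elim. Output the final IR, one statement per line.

Initial IR:
  y = 1
  c = y + y
  v = 4
  b = c
  a = c - 2
  x = a * 0
  u = 7 + 5
  return y
After constant-fold (8 stmts):
  y = 1
  c = y + y
  v = 4
  b = c
  a = c - 2
  x = 0
  u = 12
  return y
After copy-propagate (8 stmts):
  y = 1
  c = 1 + 1
  v = 4
  b = c
  a = c - 2
  x = 0
  u = 12
  return 1
After constant-fold (8 stmts):
  y = 1
  c = 2
  v = 4
  b = c
  a = c - 2
  x = 0
  u = 12
  return 1
After dead-code-elim (1 stmts):
  return 1

Answer: return 1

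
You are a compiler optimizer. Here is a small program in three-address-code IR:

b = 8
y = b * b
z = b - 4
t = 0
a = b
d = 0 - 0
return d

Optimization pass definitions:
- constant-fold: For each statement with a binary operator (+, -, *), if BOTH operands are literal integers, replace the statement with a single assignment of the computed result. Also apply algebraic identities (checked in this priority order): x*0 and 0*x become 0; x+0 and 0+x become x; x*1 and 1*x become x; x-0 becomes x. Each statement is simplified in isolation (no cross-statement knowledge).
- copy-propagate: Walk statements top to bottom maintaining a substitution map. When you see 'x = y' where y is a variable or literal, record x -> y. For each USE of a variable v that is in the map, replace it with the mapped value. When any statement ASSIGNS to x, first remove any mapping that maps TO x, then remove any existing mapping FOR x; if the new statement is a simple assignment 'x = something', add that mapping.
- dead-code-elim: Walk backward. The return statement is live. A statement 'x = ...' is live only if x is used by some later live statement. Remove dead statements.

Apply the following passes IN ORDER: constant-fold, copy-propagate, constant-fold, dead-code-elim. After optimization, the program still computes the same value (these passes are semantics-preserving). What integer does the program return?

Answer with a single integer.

Initial IR:
  b = 8
  y = b * b
  z = b - 4
  t = 0
  a = b
  d = 0 - 0
  return d
After constant-fold (7 stmts):
  b = 8
  y = b * b
  z = b - 4
  t = 0
  a = b
  d = 0
  return d
After copy-propagate (7 stmts):
  b = 8
  y = 8 * 8
  z = 8 - 4
  t = 0
  a = 8
  d = 0
  return 0
After constant-fold (7 stmts):
  b = 8
  y = 64
  z = 4
  t = 0
  a = 8
  d = 0
  return 0
After dead-code-elim (1 stmts):
  return 0
Evaluate:
  b = 8  =>  b = 8
  y = b * b  =>  y = 64
  z = b - 4  =>  z = 4
  t = 0  =>  t = 0
  a = b  =>  a = 8
  d = 0 - 0  =>  d = 0
  return d = 0

Answer: 0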